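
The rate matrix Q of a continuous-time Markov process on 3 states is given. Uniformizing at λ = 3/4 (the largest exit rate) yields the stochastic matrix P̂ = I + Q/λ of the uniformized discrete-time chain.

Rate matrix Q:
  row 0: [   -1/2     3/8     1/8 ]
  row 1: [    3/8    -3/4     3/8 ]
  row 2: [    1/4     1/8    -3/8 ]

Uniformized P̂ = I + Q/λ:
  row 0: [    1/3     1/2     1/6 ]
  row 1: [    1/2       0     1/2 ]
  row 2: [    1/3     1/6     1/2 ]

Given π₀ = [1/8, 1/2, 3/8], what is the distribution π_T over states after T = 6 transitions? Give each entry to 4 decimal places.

t=0: π = [0.1250, 0.5000, 0.3750]
t=1: π = [0.4167, 0.1250, 0.4583]
t=2: π = [0.3542, 0.2847, 0.3611]
t=3: π = [0.3808, 0.2373, 0.3819]
t=4: π = [0.3729, 0.2541, 0.3731]
t=5: π = [0.3757, 0.2486, 0.3757]
t=6: π = [0.3748, 0.2505, 0.3748]

π = [0.3748, 0.2505, 0.3748]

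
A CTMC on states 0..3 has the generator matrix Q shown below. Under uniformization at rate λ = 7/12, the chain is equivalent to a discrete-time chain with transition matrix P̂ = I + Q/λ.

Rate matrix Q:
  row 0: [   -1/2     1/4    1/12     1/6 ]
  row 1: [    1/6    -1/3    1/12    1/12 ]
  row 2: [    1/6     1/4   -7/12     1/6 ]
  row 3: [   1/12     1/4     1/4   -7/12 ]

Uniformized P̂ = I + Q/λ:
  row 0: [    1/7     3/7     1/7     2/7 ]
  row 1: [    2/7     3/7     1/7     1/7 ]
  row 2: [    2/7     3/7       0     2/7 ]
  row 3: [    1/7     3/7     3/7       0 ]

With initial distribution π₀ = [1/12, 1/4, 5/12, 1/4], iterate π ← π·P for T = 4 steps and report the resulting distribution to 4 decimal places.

π = [0.2281, 0.4286, 0.1689, 0.1745]

t=0: π = [0.0833, 0.2500, 0.4167, 0.2500]
t=1: π = [0.2381, 0.4286, 0.1548, 0.1786]
t=2: π = [0.2262, 0.4286, 0.1718, 0.1735]
t=3: π = [0.2286, 0.4286, 0.1679, 0.1749]
t=4: π = [0.2281, 0.4286, 0.1689, 0.1745]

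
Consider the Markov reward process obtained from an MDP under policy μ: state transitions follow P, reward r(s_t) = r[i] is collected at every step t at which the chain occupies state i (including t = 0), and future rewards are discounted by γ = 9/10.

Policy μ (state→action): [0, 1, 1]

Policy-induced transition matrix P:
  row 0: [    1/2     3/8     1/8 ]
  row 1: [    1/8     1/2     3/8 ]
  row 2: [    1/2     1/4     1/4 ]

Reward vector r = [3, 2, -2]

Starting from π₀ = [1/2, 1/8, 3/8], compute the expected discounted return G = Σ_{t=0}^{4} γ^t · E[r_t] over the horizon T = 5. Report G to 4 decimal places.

G = 5.4832

t=0: π = [0.5000, 0.1250, 0.3750], E[r] = 1.0000, γ^t·E[r] = 1.000000, running G = 1.000000
t=1: π = [0.4531, 0.3438, 0.2031], E[r] = 1.6406, γ^t·E[r] = 1.476563, running G = 2.476563
t=2: π = [0.3711, 0.3926, 0.2363], E[r] = 1.4258, γ^t·E[r] = 1.154883, running G = 3.631445
t=3: π = [0.3528, 0.3945, 0.2527], E[r] = 1.3420, γ^t·E[r] = 0.978348, running G = 4.609793
t=4: π = [0.3521, 0.3927, 0.2552], E[r] = 1.3312, γ^t·E[r] = 0.873385, running G = 5.483178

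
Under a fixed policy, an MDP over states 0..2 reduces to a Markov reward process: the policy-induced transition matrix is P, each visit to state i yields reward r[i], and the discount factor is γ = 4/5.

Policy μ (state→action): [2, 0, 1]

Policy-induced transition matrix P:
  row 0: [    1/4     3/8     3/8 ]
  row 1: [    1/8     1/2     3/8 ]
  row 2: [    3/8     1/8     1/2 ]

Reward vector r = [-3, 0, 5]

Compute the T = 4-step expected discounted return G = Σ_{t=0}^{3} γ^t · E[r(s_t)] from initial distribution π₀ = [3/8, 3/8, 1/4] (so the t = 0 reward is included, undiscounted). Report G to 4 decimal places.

t=0: π = [0.3750, 0.3750, 0.2500], E[r] = 0.1250, γ^t·E[r] = 0.125000, running G = 0.125000
t=1: π = [0.2344, 0.3594, 0.4063], E[r] = 1.3281, γ^t·E[r] = 1.062500, running G = 1.187500
t=2: π = [0.2559, 0.3184, 0.4258], E[r] = 1.3613, γ^t·E[r] = 0.871250, running G = 2.058750
t=3: π = [0.2634, 0.3083, 0.4282], E[r] = 1.3508, γ^t·E[r] = 0.691625, running G = 2.750375

G = 2.7504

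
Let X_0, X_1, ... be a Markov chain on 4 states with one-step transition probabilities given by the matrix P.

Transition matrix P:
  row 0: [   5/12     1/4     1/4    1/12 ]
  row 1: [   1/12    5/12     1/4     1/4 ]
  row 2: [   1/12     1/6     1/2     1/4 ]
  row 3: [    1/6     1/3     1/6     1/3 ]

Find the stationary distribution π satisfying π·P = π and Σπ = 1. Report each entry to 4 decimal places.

Balance equations π_j = Σ_i π_i·P[i][j]:
  π_0 = 5/12·π_0 + 1/12·π_1 + 1/12·π_2 + 1/6·π_3
  π_1 = 1/4·π_0 + 5/12·π_1 + 1/6·π_2 + 1/3·π_3
  π_2 = 1/4·π_0 + 1/4·π_1 + 1/2·π_2 + 1/6·π_3
  normalize: π_0 + π_1 + π_2 + π_3 = 1
Solving the linear system gives exactly π = [7/45, 119/405, 124/405, 11/45].

π = [0.1556, 0.2938, 0.3062, 0.2444]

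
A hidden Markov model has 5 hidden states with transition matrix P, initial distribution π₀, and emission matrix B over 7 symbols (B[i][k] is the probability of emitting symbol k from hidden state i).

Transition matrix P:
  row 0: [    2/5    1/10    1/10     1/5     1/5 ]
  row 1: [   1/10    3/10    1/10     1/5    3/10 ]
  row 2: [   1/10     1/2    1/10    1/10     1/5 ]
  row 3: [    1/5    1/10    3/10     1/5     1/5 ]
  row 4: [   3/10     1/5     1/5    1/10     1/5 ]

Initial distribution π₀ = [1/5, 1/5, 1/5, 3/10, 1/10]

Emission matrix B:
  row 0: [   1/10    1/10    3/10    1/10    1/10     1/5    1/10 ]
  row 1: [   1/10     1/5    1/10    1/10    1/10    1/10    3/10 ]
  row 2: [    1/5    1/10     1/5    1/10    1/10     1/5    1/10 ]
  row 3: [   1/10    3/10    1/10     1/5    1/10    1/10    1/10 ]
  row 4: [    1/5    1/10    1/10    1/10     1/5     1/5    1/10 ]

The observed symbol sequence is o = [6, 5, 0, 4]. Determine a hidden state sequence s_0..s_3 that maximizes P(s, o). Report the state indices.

path = [1, 4, 2, 1]

t=0: δ = [2.000e-02, 6.000e-02, 2.000e-02, 3.000e-02, 1.000e-02]  (obs o_0=6)
t=1: δ = [1.600e-03, 1.800e-03, 1.800e-03, 1.200e-03, 3.600e-03]  ψ = [0, 1, 3, 1, 1]  (obs o_1=5)
t=2: δ = [1.080e-04, 9.000e-05, 1.440e-04, 3.600e-05, 1.440e-04]  ψ = [4, 2, 4, 1, 4]  (obs o_2=0)
t=3: δ = [4.320e-06, 7.200e-06, 2.880e-06, 2.160e-06, 5.760e-06]  ψ = [0, 2, 4, 0, 2]  (obs o_3=4)
backtrack: best end state = 1; path = [1, 4, 2, 1]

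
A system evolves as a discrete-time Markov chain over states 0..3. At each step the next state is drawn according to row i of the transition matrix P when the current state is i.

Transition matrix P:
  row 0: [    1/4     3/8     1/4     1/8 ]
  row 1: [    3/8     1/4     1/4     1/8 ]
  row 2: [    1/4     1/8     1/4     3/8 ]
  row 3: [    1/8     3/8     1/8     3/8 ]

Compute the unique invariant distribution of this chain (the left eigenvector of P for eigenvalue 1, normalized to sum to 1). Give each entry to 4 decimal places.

Balance equations π_j = Σ_i π_i·P[i][j]:
  π_0 = 1/4·π_0 + 3/8·π_1 + 1/4·π_2 + 1/8·π_3
  π_1 = 3/8·π_0 + 1/4·π_1 + 1/8·π_2 + 3/8·π_3
  π_2 = 1/4·π_0 + 1/4·π_1 + 1/4·π_2 + 1/8·π_3
  normalize: π_0 + π_1 + π_2 + π_3 = 1
Solving the linear system gives exactly π = [23/90, 64/225, 11/50, 6/25].

π = [0.2556, 0.2844, 0.2200, 0.2400]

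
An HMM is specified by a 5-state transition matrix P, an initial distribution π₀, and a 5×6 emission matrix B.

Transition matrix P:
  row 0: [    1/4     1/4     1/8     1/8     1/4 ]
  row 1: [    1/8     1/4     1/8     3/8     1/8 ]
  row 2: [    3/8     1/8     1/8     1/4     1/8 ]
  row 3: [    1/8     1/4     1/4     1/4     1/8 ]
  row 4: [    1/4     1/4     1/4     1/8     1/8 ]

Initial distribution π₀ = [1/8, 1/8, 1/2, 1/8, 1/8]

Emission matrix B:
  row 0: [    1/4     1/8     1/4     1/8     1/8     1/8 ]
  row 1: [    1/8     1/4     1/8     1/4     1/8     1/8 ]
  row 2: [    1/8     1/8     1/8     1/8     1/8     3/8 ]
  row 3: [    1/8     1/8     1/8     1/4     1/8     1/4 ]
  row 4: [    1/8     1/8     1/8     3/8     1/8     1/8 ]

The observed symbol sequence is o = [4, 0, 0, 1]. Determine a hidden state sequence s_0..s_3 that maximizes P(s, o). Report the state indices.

t=0: δ = [1.562e-02, 1.562e-02, 6.250e-02, 1.562e-02, 1.562e-02]  (obs o_0=4)
t=1: δ = [5.859e-03, 9.766e-04, 9.766e-04, 1.953e-03, 9.766e-04]  ψ = [2, 2, 2, 2, 2]  (obs o_1=0)
t=2: δ = [3.662e-04, 1.831e-04, 9.155e-05, 9.155e-05, 1.831e-04]  ψ = [0, 0, 0, 0, 0]  (obs o_2=0)
t=3: δ = [1.144e-05, 2.289e-05, 5.722e-06, 8.583e-06, 1.144e-05]  ψ = [0, 0, 0, 1, 0]  (obs o_3=1)
backtrack: best end state = 1; path = [2, 0, 0, 1]

path = [2, 0, 0, 1]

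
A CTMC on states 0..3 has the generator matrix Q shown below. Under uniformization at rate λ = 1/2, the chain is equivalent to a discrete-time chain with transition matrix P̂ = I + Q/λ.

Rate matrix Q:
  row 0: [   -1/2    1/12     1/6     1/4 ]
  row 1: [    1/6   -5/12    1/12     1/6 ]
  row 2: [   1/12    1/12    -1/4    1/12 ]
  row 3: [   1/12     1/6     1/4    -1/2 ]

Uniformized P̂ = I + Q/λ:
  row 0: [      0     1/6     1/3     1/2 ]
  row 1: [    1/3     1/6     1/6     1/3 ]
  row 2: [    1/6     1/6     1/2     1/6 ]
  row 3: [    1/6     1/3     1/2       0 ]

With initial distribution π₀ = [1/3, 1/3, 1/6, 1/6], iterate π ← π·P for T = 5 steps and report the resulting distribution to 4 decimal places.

π = [0.1722, 0.2034, 0.4034, 0.2210]

t=0: π = [0.3333, 0.3333, 0.1667, 0.1667]
t=1: π = [0.1667, 0.1944, 0.3333, 0.3056]
t=2: π = [0.1713, 0.2176, 0.4074, 0.2037]
t=3: π = [0.1744, 0.2006, 0.3989, 0.2261]
t=4: π = [0.1710, 0.2043, 0.4041, 0.2206]
t=5: π = [0.1722, 0.2034, 0.4034, 0.2210]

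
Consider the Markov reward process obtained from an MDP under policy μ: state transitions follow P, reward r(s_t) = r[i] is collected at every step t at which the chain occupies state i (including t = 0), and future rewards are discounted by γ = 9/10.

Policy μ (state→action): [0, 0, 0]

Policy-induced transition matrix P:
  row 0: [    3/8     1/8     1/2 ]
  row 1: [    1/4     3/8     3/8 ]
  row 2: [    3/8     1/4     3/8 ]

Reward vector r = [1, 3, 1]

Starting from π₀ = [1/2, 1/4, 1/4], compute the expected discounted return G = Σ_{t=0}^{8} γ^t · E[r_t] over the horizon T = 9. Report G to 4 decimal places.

t=0: π = [0.5000, 0.2500, 0.2500], E[r] = 1.5000, γ^t·E[r] = 1.500000, running G = 1.500000
t=1: π = [0.3438, 0.2188, 0.4375], E[r] = 1.4375, γ^t·E[r] = 1.293750, running G = 2.793750
t=2: π = [0.3477, 0.2344, 0.4180], E[r] = 1.4688, γ^t·E[r] = 1.189688, running G = 3.983438
t=3: π = [0.3457, 0.2358, 0.4185], E[r] = 1.4717, γ^t·E[r] = 1.072854, running G = 5.056292
t=4: π = [0.3455, 0.2363, 0.4182], E[r] = 1.4725, γ^t·E[r] = 0.966130, running G = 6.022422
t=5: π = [0.3455, 0.2363, 0.4182], E[r] = 1.4727, γ^t·E[r] = 0.869607, running G = 6.892028
t=6: π = [0.3455, 0.2364, 0.4182], E[r] = 1.4727, γ^t·E[r] = 0.782663, running G = 7.674692
t=7: π = [0.3455, 0.2364, 0.4182], E[r] = 1.4727, γ^t·E[r] = 0.704400, running G = 8.379092
t=8: π = [0.3455, 0.2364, 0.4182], E[r] = 1.4727, γ^t·E[r] = 0.633961, running G = 9.013053

G = 9.0131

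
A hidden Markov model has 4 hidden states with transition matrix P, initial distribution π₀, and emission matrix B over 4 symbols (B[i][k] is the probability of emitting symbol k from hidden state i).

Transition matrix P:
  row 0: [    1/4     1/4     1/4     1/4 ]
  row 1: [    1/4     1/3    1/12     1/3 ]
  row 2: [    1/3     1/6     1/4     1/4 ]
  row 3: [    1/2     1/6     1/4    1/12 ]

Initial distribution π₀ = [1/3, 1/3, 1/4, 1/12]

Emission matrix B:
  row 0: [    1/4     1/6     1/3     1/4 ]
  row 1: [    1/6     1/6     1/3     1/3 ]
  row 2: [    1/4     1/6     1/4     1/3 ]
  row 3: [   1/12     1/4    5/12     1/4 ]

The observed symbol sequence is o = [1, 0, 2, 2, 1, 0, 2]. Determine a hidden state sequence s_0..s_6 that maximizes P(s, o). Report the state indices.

path = [1, 1, 3, 0, 3, 0, 3]

t=0: δ = [5.556e-02, 5.556e-02, 4.167e-02, 2.083e-02]  (obs o_0=1)
t=1: δ = [3.472e-03, 3.086e-03, 3.472e-03, 1.543e-03]  ψ = [0, 1, 0, 1]  (obs o_1=0)
t=2: δ = [3.858e-04, 3.429e-04, 2.170e-04, 4.287e-04]  ψ = [2, 1, 0, 1]  (obs o_2=2)
t=3: δ = [7.144e-05, 3.810e-05, 2.679e-05, 4.763e-05]  ψ = [3, 1, 3, 1]  (obs o_3=2)
t=4: δ = [3.969e-06, 2.977e-06, 2.977e-06, 4.465e-06]  ψ = [3, 0, 0, 0]  (obs o_4=1)
t=5: δ = [5.582e-07, 1.654e-07, 2.791e-07, 8.269e-08]  ψ = [3, 0, 3, 0]  (obs o_5=0)
t=6: δ = [4.651e-08, 4.651e-08, 3.489e-08, 5.814e-08]  ψ = [0, 0, 0, 0]  (obs o_6=2)
backtrack: best end state = 3; path = [1, 1, 3, 0, 3, 0, 3]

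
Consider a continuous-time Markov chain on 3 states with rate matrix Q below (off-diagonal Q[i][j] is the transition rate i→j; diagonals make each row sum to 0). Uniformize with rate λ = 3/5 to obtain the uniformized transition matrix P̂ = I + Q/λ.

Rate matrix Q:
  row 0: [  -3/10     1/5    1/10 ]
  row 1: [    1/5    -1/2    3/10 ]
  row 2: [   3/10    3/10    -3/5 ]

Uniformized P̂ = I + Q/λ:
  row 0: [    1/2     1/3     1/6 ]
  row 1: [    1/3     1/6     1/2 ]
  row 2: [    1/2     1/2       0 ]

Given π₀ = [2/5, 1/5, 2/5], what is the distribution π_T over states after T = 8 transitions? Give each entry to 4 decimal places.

t=0: π = [0.4000, 0.2000, 0.4000]
t=1: π = [0.4667, 0.3667, 0.1667]
t=2: π = [0.4389, 0.3000, 0.2611]
t=3: π = [0.4500, 0.3269, 0.2231]
t=4: π = [0.4455, 0.3160, 0.2384]
t=5: π = [0.4473, 0.3204, 0.2323]
t=6: π = [0.4466, 0.3186, 0.2348]
t=7: π = [0.4469, 0.3194, 0.2338]
t=8: π = [0.4468, 0.3191, 0.2342]

π = [0.4468, 0.3191, 0.2342]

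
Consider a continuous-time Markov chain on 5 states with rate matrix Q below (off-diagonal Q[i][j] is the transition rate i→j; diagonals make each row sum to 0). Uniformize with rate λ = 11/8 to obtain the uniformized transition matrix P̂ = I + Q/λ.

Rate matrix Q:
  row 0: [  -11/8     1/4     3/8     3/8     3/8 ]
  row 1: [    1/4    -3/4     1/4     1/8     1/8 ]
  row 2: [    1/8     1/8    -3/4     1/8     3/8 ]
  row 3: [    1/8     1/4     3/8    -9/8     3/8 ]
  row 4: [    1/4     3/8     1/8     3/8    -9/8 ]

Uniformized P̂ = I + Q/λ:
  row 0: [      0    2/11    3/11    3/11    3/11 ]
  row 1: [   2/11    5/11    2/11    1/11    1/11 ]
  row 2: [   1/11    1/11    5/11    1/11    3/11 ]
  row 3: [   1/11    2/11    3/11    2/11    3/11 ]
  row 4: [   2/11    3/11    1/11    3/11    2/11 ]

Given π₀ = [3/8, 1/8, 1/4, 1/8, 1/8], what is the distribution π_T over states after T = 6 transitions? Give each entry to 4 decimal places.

t=0: π = [0.3750, 0.1250, 0.2500, 0.1250, 0.1250]
t=1: π = [0.0795, 0.2045, 0.2841, 0.1932, 0.2386]
t=2: π = [0.1240, 0.2335, 0.2624, 0.1663, 0.2138]
t=3: π = [0.1203, 0.2411, 0.2603, 0.1674, 0.2108]
t=4: π = [0.1211, 0.2431, 0.2598, 0.1663, 0.2097]
t=5: π = [0.1211, 0.2436, 0.2597, 0.1662, 0.2095]
t=6: π = [0.1211, 0.2437, 0.2597, 0.1661, 0.2094]

π = [0.1211, 0.2437, 0.2597, 0.1661, 0.2094]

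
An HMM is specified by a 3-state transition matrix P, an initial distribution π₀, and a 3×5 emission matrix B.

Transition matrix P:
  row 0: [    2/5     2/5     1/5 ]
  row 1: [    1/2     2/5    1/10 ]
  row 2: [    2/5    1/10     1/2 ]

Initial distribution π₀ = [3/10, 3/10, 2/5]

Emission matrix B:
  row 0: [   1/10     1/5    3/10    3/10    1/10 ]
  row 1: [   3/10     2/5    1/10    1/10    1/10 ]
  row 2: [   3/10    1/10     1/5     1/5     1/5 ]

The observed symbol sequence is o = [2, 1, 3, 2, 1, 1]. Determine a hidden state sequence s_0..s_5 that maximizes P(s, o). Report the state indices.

path = [0, 1, 0, 0, 1, 1]

t=0: δ = [9.000e-02, 3.000e-02, 8.000e-02]  (obs o_0=2)
t=1: δ = [7.200e-03, 1.440e-02, 4.000e-03]  ψ = [0, 0, 2]  (obs o_1=1)
t=2: δ = [2.160e-03, 5.760e-04, 4.000e-04]  ψ = [1, 1, 2]  (obs o_2=3)
t=3: δ = [2.592e-04, 8.640e-05, 8.640e-05]  ψ = [0, 0, 0]  (obs o_3=2)
t=4: δ = [2.074e-05, 4.147e-05, 5.184e-06]  ψ = [0, 0, 0]  (obs o_4=1)
t=5: δ = [4.147e-06, 6.636e-06, 4.147e-07]  ψ = [1, 1, 0]  (obs o_5=1)
backtrack: best end state = 1; path = [0, 1, 0, 0, 1, 1]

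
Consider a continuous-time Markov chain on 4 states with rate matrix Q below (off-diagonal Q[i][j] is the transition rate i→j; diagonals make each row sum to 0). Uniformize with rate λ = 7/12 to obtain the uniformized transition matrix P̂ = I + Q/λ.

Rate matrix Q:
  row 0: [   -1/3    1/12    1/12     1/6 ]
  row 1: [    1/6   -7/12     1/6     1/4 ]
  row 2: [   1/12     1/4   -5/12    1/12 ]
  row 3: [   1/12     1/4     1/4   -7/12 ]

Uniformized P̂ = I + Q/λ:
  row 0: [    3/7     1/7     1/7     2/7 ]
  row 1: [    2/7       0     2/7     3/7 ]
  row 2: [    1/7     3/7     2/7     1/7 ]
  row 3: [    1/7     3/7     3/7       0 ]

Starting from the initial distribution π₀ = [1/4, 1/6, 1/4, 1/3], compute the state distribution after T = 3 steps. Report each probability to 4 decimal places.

t=0: π = [0.2500, 0.1667, 0.2500, 0.3333]
t=1: π = [0.2381, 0.2857, 0.2976, 0.1786]
t=2: π = [0.2517, 0.2381, 0.2772, 0.2330]
t=3: π = [0.2488, 0.2546, 0.2830, 0.2136]

π = [0.2488, 0.2546, 0.2830, 0.2136]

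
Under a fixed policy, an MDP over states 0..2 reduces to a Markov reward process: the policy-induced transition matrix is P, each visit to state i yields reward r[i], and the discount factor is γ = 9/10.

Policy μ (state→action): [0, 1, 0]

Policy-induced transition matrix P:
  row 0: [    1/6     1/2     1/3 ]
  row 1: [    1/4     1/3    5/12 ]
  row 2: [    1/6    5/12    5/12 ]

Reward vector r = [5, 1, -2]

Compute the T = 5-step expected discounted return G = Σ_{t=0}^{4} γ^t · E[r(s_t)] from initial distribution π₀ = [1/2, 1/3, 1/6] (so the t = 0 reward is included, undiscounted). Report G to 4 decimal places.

t=0: π = [0.5000, 0.3333, 0.1667], E[r] = 2.5000, γ^t·E[r] = 2.500000, running G = 2.500000
t=1: π = [0.1944, 0.4306, 0.3750], E[r] = 0.6528, γ^t·E[r] = 0.587500, running G = 3.087500
t=2: π = [0.2025, 0.3970, 0.4005], E[r] = 0.6088, γ^t·E[r] = 0.493125, running G = 3.580625
t=3: π = [0.1997, 0.4005, 0.3998], E[r] = 0.5996, γ^t·E[r] = 0.437133, running G = 4.017758
t=4: π = [0.2000, 0.3999, 0.4000], E[r] = 0.6001, γ^t·E[r] = 0.393720, running G = 4.411478

G = 4.4115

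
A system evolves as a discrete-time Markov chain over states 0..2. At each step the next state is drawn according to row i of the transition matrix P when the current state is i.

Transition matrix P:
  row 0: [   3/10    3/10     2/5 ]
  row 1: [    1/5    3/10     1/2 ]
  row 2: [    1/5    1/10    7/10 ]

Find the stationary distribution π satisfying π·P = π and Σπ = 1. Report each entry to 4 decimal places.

Balance equations π_j = Σ_i π_i·P[i][j]:
  π_0 = 3/10·π_0 + 1/5·π_1 + 1/5·π_2
  π_1 = 3/10·π_0 + 3/10·π_1 + 1/10·π_2
  normalize: π_0 + π_1 + π_2 = 1
Solving the linear system gives exactly π = [2/9, 13/72, 43/72].

π = [0.2222, 0.1806, 0.5972]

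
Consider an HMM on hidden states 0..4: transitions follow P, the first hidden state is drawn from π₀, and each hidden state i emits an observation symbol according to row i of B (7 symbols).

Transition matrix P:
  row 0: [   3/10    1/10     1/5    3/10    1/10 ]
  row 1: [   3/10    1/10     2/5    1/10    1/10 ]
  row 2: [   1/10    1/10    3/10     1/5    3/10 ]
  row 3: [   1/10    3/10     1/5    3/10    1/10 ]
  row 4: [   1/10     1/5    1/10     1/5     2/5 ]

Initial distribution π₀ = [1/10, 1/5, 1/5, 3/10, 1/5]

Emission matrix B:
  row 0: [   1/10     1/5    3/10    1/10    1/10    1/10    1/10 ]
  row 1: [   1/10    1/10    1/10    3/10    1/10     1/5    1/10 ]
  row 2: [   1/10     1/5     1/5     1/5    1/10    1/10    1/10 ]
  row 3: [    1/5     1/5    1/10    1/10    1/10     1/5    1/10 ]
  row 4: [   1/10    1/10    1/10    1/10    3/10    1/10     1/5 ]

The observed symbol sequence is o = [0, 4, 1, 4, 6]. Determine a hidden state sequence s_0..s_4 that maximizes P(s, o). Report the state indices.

path = [3, 1, 2, 4, 4]

t=0: δ = [1.000e-02, 2.000e-02, 2.000e-02, 6.000e-02, 2.000e-02]  (obs o_0=0)
t=1: δ = [6.000e-04, 1.800e-03, 1.200e-03, 1.800e-03, 2.400e-03]  ψ = [1, 3, 3, 3, 4]  (obs o_1=4)
t=2: δ = [1.080e-04, 5.400e-05, 1.440e-04, 1.080e-04, 9.600e-05]  ψ = [1, 3, 1, 3, 4]  (obs o_2=1)
t=3: δ = [3.240e-06, 3.240e-06, 4.320e-06, 3.240e-06, 1.296e-05]  ψ = [0, 3, 2, 0, 2]  (obs o_3=4)
t=4: δ = [1.296e-07, 2.592e-07, 1.296e-07, 2.592e-07, 1.037e-06]  ψ = [4, 4, 1, 4, 4]  (obs o_4=6)
backtrack: best end state = 4; path = [3, 1, 2, 4, 4]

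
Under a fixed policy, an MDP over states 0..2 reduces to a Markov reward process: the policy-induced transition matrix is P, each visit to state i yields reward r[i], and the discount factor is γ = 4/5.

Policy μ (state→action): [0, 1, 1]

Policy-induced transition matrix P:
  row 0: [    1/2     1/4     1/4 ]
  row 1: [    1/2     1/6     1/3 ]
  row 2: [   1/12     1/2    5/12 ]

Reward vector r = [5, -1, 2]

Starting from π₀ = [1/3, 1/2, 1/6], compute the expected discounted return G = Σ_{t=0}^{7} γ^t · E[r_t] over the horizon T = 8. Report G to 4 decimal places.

t=0: π = [0.3333, 0.5000, 0.1667], E[r] = 1.5000, γ^t·E[r] = 1.500000, running G = 1.500000
t=1: π = [0.4306, 0.2500, 0.3194], E[r] = 2.5417, γ^t·E[r] = 2.033333, running G = 3.533333
t=2: π = [0.3669, 0.3090, 0.3241], E[r] = 2.1736, γ^t·E[r] = 1.391111, running G = 4.924444
t=3: π = [0.3650, 0.3053, 0.3298], E[r] = 2.1791, γ^t·E[r] = 1.115704, running G = 6.040148
t=4: π = [0.3626, 0.3070, 0.3304], E[r] = 2.1668, γ^t·E[r] = 0.887516, running G = 6.927664
t=5: π = [0.3623, 0.3070, 0.3307], E[r] = 2.1660, γ^t·E[r] = 0.709739, running G = 7.637403
t=6: π = [0.3622, 0.3071, 0.3307], E[r] = 2.1655, γ^t·E[r] = 0.567661, running G = 8.205064
t=7: π = [0.3622, 0.3071, 0.3307], E[r] = 2.1654, γ^t·E[r] = 0.454114, running G = 8.659178

G = 8.6592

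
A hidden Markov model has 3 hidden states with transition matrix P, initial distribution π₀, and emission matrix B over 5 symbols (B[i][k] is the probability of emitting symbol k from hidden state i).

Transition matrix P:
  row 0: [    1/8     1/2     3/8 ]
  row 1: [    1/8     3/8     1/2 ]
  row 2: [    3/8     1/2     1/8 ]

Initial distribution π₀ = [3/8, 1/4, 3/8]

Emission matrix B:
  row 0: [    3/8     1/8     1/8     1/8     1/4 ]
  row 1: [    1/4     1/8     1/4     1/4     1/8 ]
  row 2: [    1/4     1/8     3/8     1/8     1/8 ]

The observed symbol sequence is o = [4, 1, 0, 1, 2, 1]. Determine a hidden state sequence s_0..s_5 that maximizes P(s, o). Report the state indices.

path = [0, 1, 2, 1, 2, 1]

t=0: δ = [9.375e-02, 3.125e-02, 4.688e-02]  (obs o_0=4)
t=1: δ = [2.197e-03, 5.859e-03, 4.395e-03]  ψ = [2, 0, 0]  (obs o_1=1)
t=2: δ = [6.180e-04, 5.493e-04, 7.324e-04]  ψ = [2, 1, 1]  (obs o_2=0)
t=3: δ = [3.433e-05, 4.578e-05, 3.433e-05]  ψ = [2, 2, 1]  (obs o_3=1)
t=4: δ = [1.609e-06, 4.292e-06, 8.583e-06]  ψ = [2, 0, 1]  (obs o_4=2)
t=5: δ = [4.023e-07, 5.364e-07, 2.682e-07]  ψ = [2, 2, 1]  (obs o_5=1)
backtrack: best end state = 1; path = [0, 1, 2, 1, 2, 1]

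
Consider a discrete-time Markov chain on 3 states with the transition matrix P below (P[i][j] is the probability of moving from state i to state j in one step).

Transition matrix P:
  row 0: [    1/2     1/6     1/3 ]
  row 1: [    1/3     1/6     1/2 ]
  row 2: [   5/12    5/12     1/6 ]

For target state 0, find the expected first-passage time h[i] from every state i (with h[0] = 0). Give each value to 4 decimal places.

First-step conditioning: h[0] = 0; for i ≠ 0, h[i] = 1 + Σ_k P[i][k]·h[k].
  h[1] = 1 + 1/6·h[1] + 1/2·h[2]
  h[2] = 1 + 5/12·h[1] + 1/6·h[2]
Solving the 2×2 linear system over states ≠ 0 gives exactly h = [0, 96/35, 18/7] (h[0] = 0 is the target).

h = [0.0000, 2.7429, 2.5714]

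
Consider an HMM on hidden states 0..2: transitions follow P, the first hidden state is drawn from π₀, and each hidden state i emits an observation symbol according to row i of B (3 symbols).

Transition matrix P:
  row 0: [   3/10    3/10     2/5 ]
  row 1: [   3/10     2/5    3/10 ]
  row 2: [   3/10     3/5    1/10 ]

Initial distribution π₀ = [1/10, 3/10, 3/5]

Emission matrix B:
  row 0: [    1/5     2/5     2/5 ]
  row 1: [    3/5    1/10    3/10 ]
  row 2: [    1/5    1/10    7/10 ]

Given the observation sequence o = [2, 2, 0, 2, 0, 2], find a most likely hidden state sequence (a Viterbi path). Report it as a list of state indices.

path = [2, 1, 1, 2, 1, 2]

t=0: δ = [4.000e-02, 9.000e-02, 4.200e-01]  (obs o_0=2)
t=1: δ = [5.040e-02, 7.560e-02, 2.940e-02]  ψ = [2, 2, 2]  (obs o_1=2)
t=2: δ = [4.536e-03, 1.814e-02, 4.536e-03]  ψ = [1, 1, 1]  (obs o_2=0)
t=3: δ = [2.177e-03, 2.177e-03, 3.810e-03]  ψ = [1, 1, 1]  (obs o_3=2)
t=4: δ = [2.286e-04, 1.372e-03, 1.742e-04]  ψ = [2, 2, 0]  (obs o_4=0)
t=5: δ = [1.646e-04, 1.646e-04, 2.881e-04]  ψ = [1, 1, 1]  (obs o_5=2)
backtrack: best end state = 2; path = [2, 1, 1, 2, 1, 2]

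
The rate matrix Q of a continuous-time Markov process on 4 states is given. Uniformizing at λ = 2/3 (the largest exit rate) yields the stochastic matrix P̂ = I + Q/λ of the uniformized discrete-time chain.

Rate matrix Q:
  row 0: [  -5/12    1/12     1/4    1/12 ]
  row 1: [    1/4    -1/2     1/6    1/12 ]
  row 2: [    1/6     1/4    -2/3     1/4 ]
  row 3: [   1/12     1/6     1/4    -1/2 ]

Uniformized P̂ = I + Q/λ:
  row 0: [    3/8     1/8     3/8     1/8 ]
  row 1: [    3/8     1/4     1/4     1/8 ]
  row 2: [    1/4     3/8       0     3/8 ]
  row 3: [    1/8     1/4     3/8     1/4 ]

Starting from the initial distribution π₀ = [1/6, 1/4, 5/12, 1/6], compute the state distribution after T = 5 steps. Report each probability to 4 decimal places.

π = [0.2901, 0.2453, 0.2498, 0.2148]

t=0: π = [0.1667, 0.2500, 0.4167, 0.1667]
t=1: π = [0.2813, 0.2813, 0.1875, 0.2500]
t=2: π = [0.2891, 0.2383, 0.2695, 0.2031]
t=3: π = [0.2905, 0.2476, 0.2441, 0.2178]
t=4: π = [0.2900, 0.2442, 0.2525, 0.2133]
t=5: π = [0.2901, 0.2453, 0.2498, 0.2148]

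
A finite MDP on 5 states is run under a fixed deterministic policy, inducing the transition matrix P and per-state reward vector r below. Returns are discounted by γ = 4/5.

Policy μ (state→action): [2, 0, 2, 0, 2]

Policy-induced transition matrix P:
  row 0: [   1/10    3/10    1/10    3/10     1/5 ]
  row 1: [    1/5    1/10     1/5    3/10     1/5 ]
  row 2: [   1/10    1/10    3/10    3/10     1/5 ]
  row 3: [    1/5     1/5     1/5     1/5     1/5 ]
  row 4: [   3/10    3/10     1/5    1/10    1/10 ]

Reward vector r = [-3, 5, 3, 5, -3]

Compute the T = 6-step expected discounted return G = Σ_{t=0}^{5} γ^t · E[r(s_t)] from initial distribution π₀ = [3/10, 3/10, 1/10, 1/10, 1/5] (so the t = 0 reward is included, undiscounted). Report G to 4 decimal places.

t=0: π = [0.3000, 0.3000, 0.1000, 0.1000, 0.2000], E[r] = 0.8000, γ^t·E[r] = 0.800000, running G = 0.800000
t=1: π = [0.1800, 0.2100, 0.1800, 0.2500, 0.1800], E[r] = 1.7600, γ^t·E[r] = 1.408000, running G = 2.208000
t=2: π = [0.1820, 0.1970, 0.2000, 0.2390, 0.1820], E[r] = 1.6880, γ^t·E[r] = 1.080320, running G = 3.288320
t=3: π = [0.1800, 0.1967, 0.2018, 0.2397, 0.1818], E[r] = 1.7020, γ^t·E[r] = 0.871424, running G = 4.159744
t=4: π = [0.1800, 0.1963, 0.2022, 0.2397, 0.1818], E[r] = 1.7011, γ^t·E[r] = 0.696762, running G = 4.856506
t=5: π = [0.1800, 0.1963, 0.2022, 0.2397, 0.1818], E[r] = 1.7013, γ^t·E[r] = 0.557485, running G = 5.413991

G = 5.4140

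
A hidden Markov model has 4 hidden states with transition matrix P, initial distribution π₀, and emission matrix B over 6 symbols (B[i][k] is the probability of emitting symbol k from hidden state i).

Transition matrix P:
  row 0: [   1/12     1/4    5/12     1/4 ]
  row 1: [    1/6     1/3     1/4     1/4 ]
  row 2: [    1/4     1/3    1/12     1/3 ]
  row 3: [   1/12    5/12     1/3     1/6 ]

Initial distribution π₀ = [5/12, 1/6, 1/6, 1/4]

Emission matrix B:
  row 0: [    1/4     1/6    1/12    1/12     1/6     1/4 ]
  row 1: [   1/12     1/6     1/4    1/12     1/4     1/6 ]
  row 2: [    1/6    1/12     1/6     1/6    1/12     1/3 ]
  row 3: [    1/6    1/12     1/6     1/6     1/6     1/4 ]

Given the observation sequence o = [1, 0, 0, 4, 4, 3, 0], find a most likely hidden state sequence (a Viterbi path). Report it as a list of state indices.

path = [0, 2, 3, 1, 1, 2, 0]

t=0: δ = [6.944e-02, 2.778e-02, 1.389e-02, 2.083e-02]  (obs o_0=1)
t=1: δ = [1.447e-03, 1.447e-03, 4.823e-03, 2.894e-03]  ψ = [0, 0, 0, 0]  (obs o_1=0)
t=2: δ = [3.014e-04, 1.340e-04, 1.608e-04, 2.679e-04]  ψ = [2, 2, 3, 2]  (obs o_2=0)
t=3: δ = [6.698e-06, 2.791e-05, 1.047e-05, 1.256e-05]  ψ = [2, 3, 0, 0]  (obs o_3=4)
t=4: δ = [7.752e-07, 2.326e-06, 5.814e-07, 1.163e-06]  ψ = [1, 1, 1, 1]  (obs o_4=4)
t=5: δ = [3.230e-08, 6.460e-08, 9.690e-08, 9.690e-08]  ψ = [1, 1, 1, 1]  (obs o_5=3)
t=6: δ = [6.056e-09, 3.365e-09, 5.384e-09, 5.384e-09]  ψ = [2, 3, 3, 2]  (obs o_6=0)
backtrack: best end state = 0; path = [0, 2, 3, 1, 1, 2, 0]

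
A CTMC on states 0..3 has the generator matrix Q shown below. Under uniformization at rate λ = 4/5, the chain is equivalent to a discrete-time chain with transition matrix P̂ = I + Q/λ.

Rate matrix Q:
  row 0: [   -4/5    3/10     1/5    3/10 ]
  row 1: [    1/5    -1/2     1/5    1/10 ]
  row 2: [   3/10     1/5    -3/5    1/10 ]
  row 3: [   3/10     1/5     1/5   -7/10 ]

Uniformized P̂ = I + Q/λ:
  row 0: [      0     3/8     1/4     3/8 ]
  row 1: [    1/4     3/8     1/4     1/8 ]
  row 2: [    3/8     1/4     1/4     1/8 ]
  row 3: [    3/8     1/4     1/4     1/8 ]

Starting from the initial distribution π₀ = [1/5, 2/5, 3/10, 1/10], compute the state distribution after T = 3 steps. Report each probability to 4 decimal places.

t=0: π = [0.2000, 0.4000, 0.3000, 0.1000]
t=1: π = [0.2500, 0.3250, 0.2500, 0.1750]
t=2: π = [0.2406, 0.3219, 0.2500, 0.1875]
t=3: π = [0.2445, 0.3203, 0.2500, 0.1852]

π = [0.2445, 0.3203, 0.2500, 0.1852]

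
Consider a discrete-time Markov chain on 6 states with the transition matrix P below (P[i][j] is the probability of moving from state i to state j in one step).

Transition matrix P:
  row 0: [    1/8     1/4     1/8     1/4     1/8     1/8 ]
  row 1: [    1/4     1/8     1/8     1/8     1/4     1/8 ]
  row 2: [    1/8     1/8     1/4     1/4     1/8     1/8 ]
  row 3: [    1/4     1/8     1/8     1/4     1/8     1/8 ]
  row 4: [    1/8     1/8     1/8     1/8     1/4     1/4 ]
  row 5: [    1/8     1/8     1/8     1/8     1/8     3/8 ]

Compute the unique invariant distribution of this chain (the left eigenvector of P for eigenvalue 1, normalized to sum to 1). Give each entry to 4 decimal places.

Balance equations π_j = Σ_i π_i·P[i][j]:
  π_0 = 1/8·π_0 + 1/4·π_1 + 1/8·π_2 + 1/4·π_3 + 1/8·π_4 + 1/8·π_5
  π_1 = 1/4·π_0 + 1/8·π_1 + 1/8·π_2 + 1/8·π_3 + 1/8·π_4 + 1/8·π_5
  π_2 = 1/8·π_0 + 1/8·π_1 + 1/4·π_2 + 1/8·π_3 + 1/8·π_4 + 1/8·π_5
  π_3 = 1/4·π_0 + 1/8·π_1 + 1/4·π_2 + 1/4·π_3 + 1/8·π_4 + 1/8·π_5
  π_4 = 1/8·π_0 + 1/4·π_1 + 1/8·π_2 + 1/8·π_3 + 1/4·π_4 + 1/8·π_5
  normalize: π_0 + π_1 + π_2 + π_3 + π_4 + π_5 = 1
Solving the linear system gives exactly π = [505/3031, 442/3031, 1/7, 81/433, 3473/21217, 4115/21217].

π = [0.1666, 0.1458, 0.1429, 0.1871, 0.1637, 0.1939]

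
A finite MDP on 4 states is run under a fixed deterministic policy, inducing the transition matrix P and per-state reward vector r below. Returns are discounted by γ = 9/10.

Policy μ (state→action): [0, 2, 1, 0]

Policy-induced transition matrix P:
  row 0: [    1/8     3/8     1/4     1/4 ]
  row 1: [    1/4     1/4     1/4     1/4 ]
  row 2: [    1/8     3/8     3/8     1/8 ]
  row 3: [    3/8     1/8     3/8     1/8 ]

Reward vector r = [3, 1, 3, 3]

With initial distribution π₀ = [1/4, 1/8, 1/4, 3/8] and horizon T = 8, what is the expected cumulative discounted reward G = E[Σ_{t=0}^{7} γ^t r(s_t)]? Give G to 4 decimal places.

G = 14.1335

t=0: π = [0.2500, 0.1250, 0.2500, 0.3750], E[r] = 2.7500, γ^t·E[r] = 2.750000, running G = 2.750000
t=1: π = [0.2344, 0.2656, 0.3281, 0.1719], E[r] = 2.4688, γ^t·E[r] = 2.221875, running G = 4.971875
t=2: π = [0.2012, 0.2988, 0.3125, 0.1875], E[r] = 2.4023, γ^t·E[r] = 1.945898, running G = 6.917773
t=3: π = [0.2092, 0.2908, 0.3125, 0.1875], E[r] = 2.4185, γ^t·E[r] = 1.763055, running G = 8.680829
t=4: π = [0.2082, 0.2918, 0.3125, 0.1875], E[r] = 2.4164, γ^t·E[r] = 1.585428, running G = 10.266257
t=5: π = [0.2083, 0.2917, 0.3125, 0.1875], E[r] = 2.4167, γ^t·E[r] = 1.427034, running G = 11.693291
t=6: π = [0.2083, 0.2917, 0.3125, 0.1875], E[r] = 2.4167, γ^t·E[r] = 1.284314, running G = 12.977605
t=7: π = [0.2083, 0.2917, 0.3125, 0.1875], E[r] = 2.4167, γ^t·E[r] = 1.155884, running G = 14.133489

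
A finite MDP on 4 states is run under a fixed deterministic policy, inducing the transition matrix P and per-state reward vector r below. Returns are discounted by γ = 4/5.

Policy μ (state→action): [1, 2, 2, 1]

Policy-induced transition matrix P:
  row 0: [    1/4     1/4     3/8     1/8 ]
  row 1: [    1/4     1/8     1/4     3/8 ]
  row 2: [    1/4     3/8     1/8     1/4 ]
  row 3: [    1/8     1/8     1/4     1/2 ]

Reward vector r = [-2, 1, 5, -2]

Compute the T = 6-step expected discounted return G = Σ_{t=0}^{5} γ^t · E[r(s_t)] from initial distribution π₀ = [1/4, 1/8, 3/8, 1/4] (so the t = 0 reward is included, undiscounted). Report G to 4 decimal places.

t=0: π = [0.2500, 0.1250, 0.3750, 0.2500], E[r] = 1.0000, γ^t·E[r] = 1.000000, running G = 1.000000
t=1: π = [0.2188, 0.2500, 0.2344, 0.2969], E[r] = 0.3906, γ^t·E[r] = 0.312500, running G = 1.312500
t=2: π = [0.2129, 0.2109, 0.2480, 0.3281], E[r] = 0.3691, γ^t·E[r] = 0.236250, running G = 1.548750
t=3: π = [0.2090, 0.2136, 0.2456, 0.3318], E[r] = 0.3601, γ^t·E[r] = 0.184375, running G = 1.733125
t=4: π = [0.2085, 0.2125, 0.2454, 0.3335], E[r] = 0.3555, γ^t·E[r] = 0.145625, running G = 1.878750
t=5: π = [0.2083, 0.2124, 0.2454, 0.3339], E[r] = 0.3550, γ^t·E[r] = 0.116320, running G = 1.995070

G = 1.9951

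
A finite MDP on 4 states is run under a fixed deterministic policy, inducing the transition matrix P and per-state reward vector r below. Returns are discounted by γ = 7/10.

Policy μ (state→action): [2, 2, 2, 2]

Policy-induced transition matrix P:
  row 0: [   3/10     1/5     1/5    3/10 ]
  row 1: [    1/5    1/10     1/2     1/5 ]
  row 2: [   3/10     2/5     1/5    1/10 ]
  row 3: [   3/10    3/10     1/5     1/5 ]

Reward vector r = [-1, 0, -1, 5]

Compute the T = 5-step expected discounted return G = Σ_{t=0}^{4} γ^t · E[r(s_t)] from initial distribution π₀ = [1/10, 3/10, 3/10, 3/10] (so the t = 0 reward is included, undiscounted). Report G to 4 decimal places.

G = 1.8143

t=0: π = [0.1000, 0.3000, 0.3000, 0.3000], E[r] = 1.1000, γ^t·E[r] = 1.100000, running G = 1.100000
t=1: π = [0.2700, 0.2600, 0.2900, 0.1800], E[r] = 0.3400, γ^t·E[r] = 0.238000, running G = 1.338000
t=2: π = [0.2740, 0.2500, 0.2780, 0.1980], E[r] = 0.4380, γ^t·E[r] = 0.214620, running G = 1.552620
t=3: π = [0.2750, 0.2504, 0.2750, 0.1996], E[r] = 0.4480, γ^t·E[r] = 0.153664, running G = 1.706284
t=4: π = [0.2750, 0.2499, 0.2751, 0.2000], E[r] = 0.4499, γ^t·E[r] = 0.108026, running G = 1.814310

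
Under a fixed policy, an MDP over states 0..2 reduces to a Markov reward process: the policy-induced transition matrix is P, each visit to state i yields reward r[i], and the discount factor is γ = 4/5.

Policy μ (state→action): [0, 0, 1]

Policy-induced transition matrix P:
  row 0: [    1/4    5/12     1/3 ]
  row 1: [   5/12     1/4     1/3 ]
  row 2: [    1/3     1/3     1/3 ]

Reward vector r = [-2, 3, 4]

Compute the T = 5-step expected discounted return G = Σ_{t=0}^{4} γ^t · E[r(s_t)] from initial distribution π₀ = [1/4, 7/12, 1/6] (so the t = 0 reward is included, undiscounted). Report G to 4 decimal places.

G = 5.7547

t=0: π = [0.2500, 0.5833, 0.1667], E[r] = 1.9167, γ^t·E[r] = 1.916667, running G = 1.916667
t=1: π = [0.3611, 0.3056, 0.3333], E[r] = 1.5278, γ^t·E[r] = 1.222222, running G = 3.138889
t=2: π = [0.3287, 0.3380, 0.3333], E[r] = 1.6898, γ^t·E[r] = 1.081481, running G = 4.220370
t=3: π = [0.3341, 0.3326, 0.3333], E[r] = 1.6628, γ^t·E[r] = 0.851358, running G = 5.071728
t=4: π = [0.3332, 0.3335, 0.3333], E[r] = 1.6673, γ^t·E[r] = 0.682930, running G = 5.754658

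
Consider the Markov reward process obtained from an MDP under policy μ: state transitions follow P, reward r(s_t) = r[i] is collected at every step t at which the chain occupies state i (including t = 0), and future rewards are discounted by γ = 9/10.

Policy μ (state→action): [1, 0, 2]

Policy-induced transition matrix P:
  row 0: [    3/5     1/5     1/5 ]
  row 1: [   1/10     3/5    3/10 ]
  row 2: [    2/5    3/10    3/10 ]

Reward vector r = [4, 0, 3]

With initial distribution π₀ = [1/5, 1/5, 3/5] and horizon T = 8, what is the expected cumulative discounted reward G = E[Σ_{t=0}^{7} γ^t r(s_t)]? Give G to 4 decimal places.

G = 13.2470

t=0: π = [0.2000, 0.2000, 0.6000], E[r] = 2.6000, γ^t·E[r] = 2.600000, running G = 2.600000
t=1: π = [0.3800, 0.3400, 0.2800], E[r] = 2.3600, γ^t·E[r] = 2.124000, running G = 4.724000
t=2: π = [0.3740, 0.3640, 0.2620], E[r] = 2.2820, γ^t·E[r] = 1.848420, running G = 6.572420
t=3: π = [0.3656, 0.3718, 0.2626], E[r] = 2.2502, γ^t·E[r] = 1.640396, running G = 8.212816
t=4: π = [0.3616, 0.3750, 0.2634], E[r] = 2.2366, γ^t·E[r] = 1.467460, running G = 9.680275
t=5: π = [0.3598, 0.3763, 0.2638], E[r] = 2.2308, γ^t·E[r] = 1.317273, running G = 10.997549
t=6: π = [0.3591, 0.3769, 0.2640], E[r] = 2.2283, γ^t·E[r] = 1.184214, running G = 12.181763
t=7: π = [0.3587, 0.3772, 0.2641], E[r] = 2.2272, γ^t·E[r] = 1.065277, running G = 13.247040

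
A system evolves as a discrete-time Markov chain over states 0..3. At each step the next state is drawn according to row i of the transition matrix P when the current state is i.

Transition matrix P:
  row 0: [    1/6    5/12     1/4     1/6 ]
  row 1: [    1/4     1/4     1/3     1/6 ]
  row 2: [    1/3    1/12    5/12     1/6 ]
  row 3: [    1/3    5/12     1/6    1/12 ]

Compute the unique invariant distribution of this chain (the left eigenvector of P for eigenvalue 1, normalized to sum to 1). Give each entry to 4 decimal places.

Balance equations π_j = Σ_i π_i·P[i][j]:
  π_0 = 1/6·π_0 + 1/4·π_1 + 1/3·π_2 + 1/3·π_3
  π_1 = 5/12·π_0 + 1/4·π_1 + 1/12·π_2 + 5/12·π_3
  π_2 = 1/4·π_0 + 1/3·π_1 + 5/12·π_2 + 1/6·π_3
  normalize: π_0 + π_1 + π_2 + π_3 = 1
Solving the linear system gives exactly π = [499/1872, 251/936, 583/1872, 2/13].

π = [0.2666, 0.2682, 0.3114, 0.1538]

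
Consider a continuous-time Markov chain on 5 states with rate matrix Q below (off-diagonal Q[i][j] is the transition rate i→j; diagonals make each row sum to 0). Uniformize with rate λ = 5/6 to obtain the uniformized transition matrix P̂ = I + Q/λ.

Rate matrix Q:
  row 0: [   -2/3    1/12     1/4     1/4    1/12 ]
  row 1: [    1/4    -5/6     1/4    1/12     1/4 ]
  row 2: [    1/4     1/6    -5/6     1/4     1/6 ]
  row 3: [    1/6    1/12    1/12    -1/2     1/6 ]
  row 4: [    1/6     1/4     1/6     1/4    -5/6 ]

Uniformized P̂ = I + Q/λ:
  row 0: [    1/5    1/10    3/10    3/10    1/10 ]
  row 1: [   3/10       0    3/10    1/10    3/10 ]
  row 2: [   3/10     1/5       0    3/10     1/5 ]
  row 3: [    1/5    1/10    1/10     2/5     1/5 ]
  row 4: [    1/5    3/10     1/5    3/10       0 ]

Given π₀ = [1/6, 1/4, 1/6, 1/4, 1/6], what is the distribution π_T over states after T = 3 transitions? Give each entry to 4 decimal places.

t=0: π = [0.1667, 0.2500, 0.1667, 0.2500, 0.1667]
t=1: π = [0.2417, 0.1250, 0.1833, 0.2750, 0.1750]
t=2: π = [0.2308, 0.1408, 0.1725, 0.3025, 0.1533]
t=3: π = [0.2313, 0.1338, 0.1724, 0.3021, 0.1603]

π = [0.2313, 0.1338, 0.1724, 0.3021, 0.1603]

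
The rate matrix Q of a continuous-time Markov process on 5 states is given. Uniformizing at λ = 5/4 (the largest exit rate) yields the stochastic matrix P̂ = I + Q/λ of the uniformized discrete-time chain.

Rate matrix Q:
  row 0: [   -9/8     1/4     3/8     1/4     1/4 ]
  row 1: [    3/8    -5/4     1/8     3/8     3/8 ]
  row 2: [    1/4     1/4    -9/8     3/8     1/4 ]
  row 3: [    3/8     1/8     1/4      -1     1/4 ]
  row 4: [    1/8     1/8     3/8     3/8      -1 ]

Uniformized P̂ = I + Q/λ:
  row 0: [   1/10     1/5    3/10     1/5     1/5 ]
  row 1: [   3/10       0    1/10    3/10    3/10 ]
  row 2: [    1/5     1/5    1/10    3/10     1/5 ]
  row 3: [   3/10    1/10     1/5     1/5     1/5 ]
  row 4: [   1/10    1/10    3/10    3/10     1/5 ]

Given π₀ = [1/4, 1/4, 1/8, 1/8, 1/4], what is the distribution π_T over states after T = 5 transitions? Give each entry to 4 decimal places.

t=0: π = [0.2500, 0.2500, 0.1250, 0.1250, 0.2500]
t=1: π = [0.1875, 0.1125, 0.2125, 0.2625, 0.2250]
t=2: π = [0.1963, 0.1288, 0.2088, 0.2550, 0.2113]
t=3: π = [0.1976, 0.1276, 0.2070, 0.2549, 0.2129]
t=4: π = [0.1972, 0.1277, 0.2076, 0.2548, 0.2128]
t=5: π = [0.1972, 0.1277, 0.2075, 0.2548, 0.2128]

π = [0.1972, 0.1277, 0.2075, 0.2548, 0.2128]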